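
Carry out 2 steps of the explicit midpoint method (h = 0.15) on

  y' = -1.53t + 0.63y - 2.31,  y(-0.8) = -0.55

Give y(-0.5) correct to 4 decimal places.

-1.0945

Midpoint: k1 = f(t_n, y_n); k2 = f(t_n + h/2, y_n + (h/2)·k1); y_{n+1} = y_n + h·k2.
t=-0.800000, y=-0.550000:
  k1 = f(-0.800000, -0.550000) = -1.432500
  k2 = f(-0.725000, -0.657438) = -1.614936
  y ← -0.550000 + 0.15·(-1.614936) = -0.792240
t=-0.650000, y=-0.792240:
  k1 = f(-0.650000, -0.792240) = -1.814611
  k2 = f(-0.575000, -0.928336) = -2.015102
  y ← -0.792240 + 0.15·(-2.015102) = -1.094506
y(-0.5) ≈ -1.0945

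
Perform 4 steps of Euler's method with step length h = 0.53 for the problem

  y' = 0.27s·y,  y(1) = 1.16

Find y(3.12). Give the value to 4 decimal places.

Euler: y_{n+1} = y_n + h·f(s_n, y_n).
s=1.000000, y=1.160000: f=0.313200 → y ← 1.160000 + 0.53·0.313200 = 1.325996
s=1.530000, y=1.325996: f=0.547769 → y ← 1.325996 + 0.53·0.547769 = 1.616314
s=2.060000, y=1.616314: f=0.898994 → y ← 1.616314 + 0.53·0.898994 = 2.092780
s=2.590000, y=2.092780: f=1.463481 → y ← 2.092780 + 0.53·1.463481 = 2.868425
y(3.12) ≈ 2.8684

2.8684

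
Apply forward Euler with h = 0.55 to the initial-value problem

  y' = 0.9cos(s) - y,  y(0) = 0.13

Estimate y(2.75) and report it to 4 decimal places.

Euler: y_{n+1} = y_n + h·f(s_n, y_n).
s=0.000000, y=0.130000: f=0.770000 → y ← 0.130000 + 0.55·0.770000 = 0.553500
s=0.550000, y=0.553500: f=0.213772 → y ← 0.553500 + 0.55·0.213772 = 0.671075
s=1.100000, y=0.671075: f=-0.262838 → y ← 0.671075 + 0.55·(-0.262838) = 0.526514
s=1.650000, y=0.526514: f=-0.597722 → y ← 0.526514 + 0.55·(-0.597722) = 0.197766
s=2.200000, y=0.197766: f=-0.727417 → y ← 0.197766 + 0.55·(-0.727417) = -0.202313
y(2.75) ≈ -0.2023

-0.2023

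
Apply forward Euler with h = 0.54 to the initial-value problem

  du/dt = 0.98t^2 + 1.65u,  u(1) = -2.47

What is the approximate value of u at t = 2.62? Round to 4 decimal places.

-10.1469

Euler: u_{n+1} = u_n + h·f(t_n, u_n).
t=1.000000, u=-2.470000: f=-3.095500 → u ← -2.470000 + 0.54·(-3.095500) = -4.141570
t=1.540000, u=-4.141570: f=-4.509422 → u ← -4.141570 + 0.54·(-4.509422) = -6.576658
t=2.080000, u=-6.576658: f=-6.611614 → u ← -6.576658 + 0.54·(-6.611614) = -10.146930
u(2.62) ≈ -10.1469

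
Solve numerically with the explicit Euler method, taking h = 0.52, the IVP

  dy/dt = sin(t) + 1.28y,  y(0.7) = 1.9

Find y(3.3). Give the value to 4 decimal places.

Euler: y_{n+1} = y_n + h·f(t_n, y_n).
t=0.700000, y=1.900000: f=3.076218 → y ← 1.900000 + 0.52·3.076218 = 3.499633
t=1.220000, y=3.499633: f=5.418630 → y ← 3.499633 + 0.52·5.418630 = 6.317321
t=1.740000, y=6.317321: f=9.071890 → y ← 6.317321 + 0.52·9.071890 = 11.034703
t=2.260000, y=11.034703: f=14.896173 → y ← 11.034703 + 0.52·14.896173 = 18.780713
t=2.780000, y=18.780713: f=24.393077 → y ← 18.780713 + 0.52·24.393077 = 31.465114
y(3.3) ≈ 31.4651

31.4651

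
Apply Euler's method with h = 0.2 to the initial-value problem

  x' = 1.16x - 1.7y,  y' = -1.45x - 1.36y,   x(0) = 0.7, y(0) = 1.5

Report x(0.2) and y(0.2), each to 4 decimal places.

Euler on (x,y): x_{n+1} = x_n + h·x', y_{n+1} = y_n + h·y'.
0.000000: (0.700000, 1.500000); f=(-1.738000, -3.055000) → (0.352400, 0.889000)
(x(0.2), y(0.2)) ≈ (0.3524, 0.8890)

0.3524, 0.8890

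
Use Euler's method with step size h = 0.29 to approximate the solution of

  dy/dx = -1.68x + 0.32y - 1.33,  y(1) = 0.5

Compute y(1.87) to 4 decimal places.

Euler: y_{n+1} = y_n + h·f(x_n, y_n).
x=1.000000, y=0.500000: f=-2.850000 → y ← 0.500000 + 0.29·(-2.850000) = -0.326500
x=1.290000, y=-0.326500: f=-3.601680 → y ← -0.326500 + 0.29·(-3.601680) = -1.370987
x=1.580000, y=-1.370987: f=-4.423116 → y ← -1.370987 + 0.29·(-4.423116) = -2.653691
y(1.87) ≈ -2.6537

-2.6537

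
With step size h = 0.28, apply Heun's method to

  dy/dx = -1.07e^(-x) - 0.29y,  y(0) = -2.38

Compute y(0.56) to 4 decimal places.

-2.4445

Heun: k1 = f(x_n, y_n); k2 = f(x_n + h, y_n + h·k1); y_{n+1} = y_n + (h/2)·(k1 + k2).
x=0.000000, y=-2.380000:
  k1 = f(0.000000, -2.380000) = -0.379800
  k2 = f(0.280000, -2.486344) = -0.087649
  y ← -2.380000 + (0.28/2)·(-0.379800 + (-0.087649)) = -2.445443
x=0.280000, y=-2.445443:
  k1 = f(0.280000, -2.445443) = -0.099510
  k2 = f(0.560000, -2.473306) = 0.106065
  y ← -2.445443 + (0.28/2)·(-0.099510 + 0.106065) = -2.444525
y(0.56) ≈ -2.4445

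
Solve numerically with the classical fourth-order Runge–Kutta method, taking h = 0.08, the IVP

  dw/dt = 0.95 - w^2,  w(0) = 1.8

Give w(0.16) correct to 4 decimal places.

1.5173

RK4: k1 = f(t_n, w_n); k2 = f(t_n + h/2, w_n + (h/2)·k1); k3 = f(t_n + h/2, w_n + (h/2)·k2); k4 = f(t_n + h, w_n + h·k3); w_{n+1} = w_n + (h/6)·(k1 + 2k2 + 2k3 + k4).
t=0.000000, w=1.800000:
  k1 = f(0.000000, 1.800000) = -2.290000
  k2 = f(0.040000, 1.708400) = -1.968631
  k3 = f(0.040000, 1.721255) = -2.012718
  k4 = f(0.080000, 1.638983) = -1.736264
  w ← 1.800000 + (0.08/6)·(k1 + 2k2 + 2k3 + k4) = 1.640147
t=0.080000, w=1.640147:
  k1 = f(0.080000, 1.640147) = -1.740083
  k2 = f(0.120000, 1.570544) = -1.516608
  k3 = f(0.120000, 1.579483) = -1.544766
  k4 = f(0.160000, 1.516566) = -1.349972
  w ← 1.640147 + (0.08/6)·(k1 + 2k2 + 2k3 + k4) = 1.517310
w(0.16) ≈ 1.5173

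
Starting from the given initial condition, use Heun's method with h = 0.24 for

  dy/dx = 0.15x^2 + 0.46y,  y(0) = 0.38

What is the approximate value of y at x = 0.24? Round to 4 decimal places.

0.4253

Heun: k1 = f(x_n, y_n); k2 = f(x_n + h, y_n + h·k1); y_{n+1} = y_n + (h/2)·(k1 + k2).
x=0.000000, y=0.380000:
  k1 = f(0.000000, 0.380000) = 0.174800
  k2 = f(0.240000, 0.421952) = 0.202738
  y ← 0.380000 + (0.24/2)·(0.174800 + 0.202738) = 0.425305
y(0.24) ≈ 0.4253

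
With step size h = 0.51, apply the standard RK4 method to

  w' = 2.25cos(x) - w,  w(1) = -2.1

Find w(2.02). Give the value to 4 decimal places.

RK4: k1 = f(x_n, w_n); k2 = f(x_n + h/2, w_n + (h/2)·k1); k3 = f(x_n + h/2, w_n + (h/2)·k2); k4 = f(x_n + h, w_n + h·k3); w_{n+1} = w_n + (h/6)·(k1 + 2k2 + 2k3 + k4).
x=1.000000, w=-2.100000:
  k1 = f(1.000000, -2.100000) = 3.315680
  k2 = f(1.255000, -1.254502) = 1.953292
  k3 = f(1.255000, -1.601911) = 2.300701
  k4 = f(1.510000, -0.926643) = 1.063350
  w ← -2.100000 + (0.51/6)·(k1 + 2k2 + 2k3 + k4) = -1.004604
x=1.510000, w=-1.004604:
  k1 = f(1.510000, -1.004604) = 1.141311
  k2 = f(1.765000, -0.713569) = 0.279353
  k3 = f(1.765000, -0.933369) = 0.499152
  k4 = f(2.020000, -0.750036) = -0.227023
  w ← -1.004604 + (0.51/6)·(k1 + 2k2 + 2k3 + k4) = -0.794543
w(2.02) ≈ -0.7945

-0.7945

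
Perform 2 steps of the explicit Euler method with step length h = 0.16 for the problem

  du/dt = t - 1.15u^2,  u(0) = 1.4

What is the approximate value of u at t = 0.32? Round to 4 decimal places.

0.8662

Euler: u_{n+1} = u_n + h·f(t_n, u_n).
t=0.000000, u=1.400000: f=-2.254000 → u ← 1.400000 + 0.16·(-2.254000) = 1.039360
t=0.160000, u=1.039360: f=-1.082310 → u ← 1.039360 + 0.16·(-1.082310) = 0.866190
u(0.32) ≈ 0.8662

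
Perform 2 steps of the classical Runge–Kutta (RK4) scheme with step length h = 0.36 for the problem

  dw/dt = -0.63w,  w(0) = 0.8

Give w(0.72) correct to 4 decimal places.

RK4: k1 = f(t_n, w_n); k2 = f(t_n + h/2, w_n + (h/2)·k1); k3 = f(t_n + h/2, w_n + (h/2)·k2); k4 = f(t_n + h, w_n + h·k3); w_{n+1} = w_n + (h/6)·(k1 + 2k2 + 2k3 + k4).
t=0.000000, w=0.800000:
  k1 = f(0.000000, 0.800000) = -0.504000
  k2 = f(0.180000, 0.709280) = -0.446846
  k3 = f(0.180000, 0.719568) = -0.453328
  k4 = f(0.360000, 0.636802) = -0.401185
  w ← 0.800000 + (0.36/6)·(k1 + 2k2 + 2k3 + k4) = 0.637668
t=0.360000, w=0.637668:
  k1 = f(0.360000, 0.637668) = -0.401731
  k2 = f(0.540000, 0.565356) = -0.356175
  k3 = f(0.540000, 0.573557) = -0.361341
  k4 = f(0.720000, 0.507585) = -0.319779
  w ← 0.637668 + (0.36/6)·(k1 + 2k2 + 2k3 + k4) = 0.508276
w(0.72) ≈ 0.5083

0.5083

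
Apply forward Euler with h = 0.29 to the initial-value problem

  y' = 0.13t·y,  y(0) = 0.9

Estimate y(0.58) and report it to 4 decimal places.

Euler: y_{n+1} = y_n + h·f(t_n, y_n).
t=0.000000, y=0.900000: f=0.000000 → y ← 0.900000 + 0.29·0.000000 = 0.900000
t=0.290000, y=0.900000: f=0.033930 → y ← 0.900000 + 0.29·0.033930 = 0.909840
y(0.58) ≈ 0.9098

0.9098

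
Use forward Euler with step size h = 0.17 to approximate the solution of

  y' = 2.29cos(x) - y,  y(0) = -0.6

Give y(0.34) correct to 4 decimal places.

0.2935

Euler: y_{n+1} = y_n + h·f(x_n, y_n).
x=0.000000, y=-0.600000: f=2.890000 → y ← -0.600000 + 0.17·2.890000 = -0.108700
x=0.170000, y=-0.108700: f=2.365689 → y ← -0.108700 + 0.17·2.365689 = 0.293467
y(0.34) ≈ 0.2935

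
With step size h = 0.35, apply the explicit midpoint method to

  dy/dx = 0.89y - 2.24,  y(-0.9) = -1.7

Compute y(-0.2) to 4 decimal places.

Midpoint: k1 = f(x_n, y_n); k2 = f(x_n + h/2, y_n + (h/2)·k1); y_{n+1} = y_n + h·k2.
x=-0.900000, y=-1.700000:
  k1 = f(-0.900000, -1.700000) = -3.753000
  k2 = f(-0.725000, -2.356775) = -4.337530
  y ← -1.700000 + 0.35·(-4.337530) = -3.218135
x=-0.550000, y=-3.218135:
  k1 = f(-0.550000, -3.218135) = -5.104141
  k2 = f(-0.375000, -4.111360) = -5.899110
  y ← -3.218135 + 0.35·(-5.899110) = -5.282824
y(-0.2) ≈ -5.2828

-5.2828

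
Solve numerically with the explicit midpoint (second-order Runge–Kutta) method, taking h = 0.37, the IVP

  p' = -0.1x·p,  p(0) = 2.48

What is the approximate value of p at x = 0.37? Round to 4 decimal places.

Midpoint: k1 = f(x_n, p_n); k2 = f(x_n + h/2, p_n + (h/2)·k1); p_{n+1} = p_n + h·k2.
x=0.000000, p=2.480000:
  k1 = f(0.000000, 2.480000) = 0.000000
  k2 = f(0.185000, 2.480000) = -0.045880
  p ← 2.480000 + 0.37·(-0.045880) = 2.463024
p(0.37) ≈ 2.4630

2.4630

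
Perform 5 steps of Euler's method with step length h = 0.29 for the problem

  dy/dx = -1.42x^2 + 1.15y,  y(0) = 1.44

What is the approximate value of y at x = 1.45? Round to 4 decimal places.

4.7737

Euler: y_{n+1} = y_n + h·f(x_n, y_n).
x=0.000000, y=1.440000: f=1.656000 → y ← 1.440000 + 0.29·1.656000 = 1.920240
x=0.290000, y=1.920240: f=2.088854 → y ← 1.920240 + 0.29·2.088854 = 2.526008
x=0.580000, y=2.526008: f=2.427221 → y ← 2.526008 + 0.29·2.427221 = 3.229902
x=0.870000, y=3.229902: f=2.639589 → y ← 3.229902 + 0.29·2.639589 = 3.995382
x=1.160000, y=3.995382: f=2.683938 → y ← 3.995382 + 0.29·2.683938 = 4.773724
y(1.45) ≈ 4.7737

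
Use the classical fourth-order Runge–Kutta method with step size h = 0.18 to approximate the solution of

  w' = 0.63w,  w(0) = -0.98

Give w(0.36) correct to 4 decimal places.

RK4: k1 = f(s_n, w_n); k2 = f(s_n + h/2, w_n + (h/2)·k1); k3 = f(s_n + h/2, w_n + (h/2)·k2); k4 = f(s_n + h, w_n + h·k3); w_{n+1} = w_n + (h/6)·(k1 + 2k2 + 2k3 + k4).
s=0.000000, w=-0.980000:
  k1 = f(0.000000, -0.980000) = -0.617400
  k2 = f(0.090000, -1.035566) = -0.652407
  k3 = f(0.090000, -1.038717) = -0.654391
  k4 = f(0.180000, -1.097790) = -0.691608
  w ← -0.980000 + (0.18/6)·(k1 + 2k2 + 2k3 + k4) = -1.097678
s=0.180000, w=-1.097678:
  k1 = f(0.180000, -1.097678) = -0.691537
  k2 = f(0.270000, -1.159916) = -0.730747
  k3 = f(0.270000, -1.163445) = -0.732971
  k4 = f(0.360000, -1.229613) = -0.774656
  w ← -1.097678 + (0.18/6)·(k1 + 2k2 + 2k3 + k4) = -1.229487
w(0.36) ≈ -1.2295

-1.2295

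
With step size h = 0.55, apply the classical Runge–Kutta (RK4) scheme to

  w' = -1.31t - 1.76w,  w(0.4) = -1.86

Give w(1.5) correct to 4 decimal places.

RK4: k1 = f(t_n, w_n); k2 = f(t_n + h/2, w_n + (h/2)·k1); k3 = f(t_n + h/2, w_n + (h/2)·k2); k4 = f(t_n + h, w_n + h·k3); w_{n+1} = w_n + (h/6)·(k1 + 2k2 + 2k3 + k4).
t=0.400000, w=-1.860000:
  k1 = f(0.400000, -1.860000) = 2.749600
  k2 = f(0.675000, -1.103860) = 1.058544
  k3 = f(0.675000, -1.568901) = 1.877015
  k4 = f(0.950000, -0.827642) = 0.212150
  w ← -1.860000 + (0.55/6)·(k1 + 2k2 + 2k3 + k4) = -1.050321
t=0.950000, w=-1.050321:
  k1 = f(0.950000, -1.050321) = 0.604064
  k2 = f(1.225000, -0.884203) = -0.048553
  k3 = f(1.225000, -1.063673) = 0.267314
  k4 = f(1.500000, -0.903298) = -0.375196
  w ← -1.050321 + (0.55/6)·(k1 + 2k2 + 2k3 + k4) = -0.989235
w(1.5) ≈ -0.9892

-0.9892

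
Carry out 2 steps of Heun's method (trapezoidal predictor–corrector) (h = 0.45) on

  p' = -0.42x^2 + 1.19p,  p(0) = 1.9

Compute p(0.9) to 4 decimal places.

5.2174

Heun: k1 = f(x_n, p_n); k2 = f(x_n + h, p_n + h·k1); p_{n+1} = p_n + (h/2)·(k1 + k2).
x=0.000000, p=1.900000:
  k1 = f(0.000000, 1.900000) = 2.261000
  k2 = f(0.450000, 2.917450) = 3.386715
  p ← 1.900000 + (0.45/2)·(2.261000 + 3.386715) = 3.170736
x=0.450000, p=3.170736:
  k1 = f(0.450000, 3.170736) = 3.688126
  k2 = f(0.900000, 4.830393) = 5.407967
  p ← 3.170736 + (0.45/2)·(3.688126 + 5.407967) = 5.217357
p(0.9) ≈ 5.2174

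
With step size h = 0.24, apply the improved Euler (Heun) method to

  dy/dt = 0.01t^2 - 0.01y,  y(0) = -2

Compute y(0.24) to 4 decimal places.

Heun: k1 = f(t_n, y_n); k2 = f(t_n + h, y_n + h·k1); y_{n+1} = y_n + (h/2)·(k1 + k2).
t=0.000000, y=-2.000000:
  k1 = f(0.000000, -2.000000) = 0.020000
  k2 = f(0.240000, -1.995200) = 0.020528
  y ← -2.000000 + (0.24/2)·(0.020000 + 0.020528) = -1.995137
y(0.24) ≈ -1.9951

-1.9951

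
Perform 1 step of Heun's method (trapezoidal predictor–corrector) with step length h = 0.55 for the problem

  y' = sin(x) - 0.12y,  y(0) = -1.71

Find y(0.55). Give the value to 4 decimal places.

Heun: k1 = f(x_n, y_n); k2 = f(x_n + h, y_n + h·k1); y_{n+1} = y_n + (h/2)·(k1 + k2).
x=0.000000, y=-1.710000:
  k1 = f(0.000000, -1.710000) = 0.205200
  k2 = f(0.550000, -1.597140) = 0.714344
  y ← -1.710000 + (0.55/2)·(0.205200 + 0.714344) = -1.457125
y(0.55) ≈ -1.4571

-1.4571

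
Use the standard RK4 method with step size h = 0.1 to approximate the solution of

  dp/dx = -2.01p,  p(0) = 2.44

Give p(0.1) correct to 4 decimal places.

RK4: k1 = f(x_n, p_n); k2 = f(x_n + h/2, p_n + (h/2)·k1); k3 = f(x_n + h/2, p_n + (h/2)·k2); k4 = f(x_n + h, p_n + h·k3); p_{n+1} = p_n + (h/6)·(k1 + 2k2 + 2k3 + k4).
x=0.000000, p=2.440000:
  k1 = f(0.000000, 2.440000) = -4.904400
  k2 = f(0.050000, 2.194780) = -4.411508
  k3 = f(0.050000, 2.219425) = -4.461043
  k4 = f(0.100000, 1.993896) = -4.007730
  p ← 2.440000 + (0.1/6)·(k1 + 2k2 + 2k3 + k4) = 1.995713
p(0.1) ≈ 1.9957

1.9957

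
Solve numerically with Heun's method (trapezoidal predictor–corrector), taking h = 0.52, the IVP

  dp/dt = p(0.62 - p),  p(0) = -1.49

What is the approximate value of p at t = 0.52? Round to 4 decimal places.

Heun: k1 = f(t_n, p_n); k2 = f(t_n + h, p_n + h·k1); p_{n+1} = p_n + (h/2)·(k1 + k2).
t=0.000000, p=-1.490000:
  k1 = f(0.000000, -1.490000) = -3.143900
  k2 = f(0.520000, -3.124828) = -11.701943
  p ← -1.490000 + (0.52/2)·(-3.143900 + (-11.701943)) = -5.349919
p(0.52) ≈ -5.3499

-5.3499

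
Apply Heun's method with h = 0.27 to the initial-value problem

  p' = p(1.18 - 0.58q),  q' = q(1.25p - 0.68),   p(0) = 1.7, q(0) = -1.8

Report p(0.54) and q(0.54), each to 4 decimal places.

7.9529, -9.4959

Heun on (p,q): k1 = f(s_n, state_n); k2 = f(s_n + h, state_n + h·k1); state_{n+1} = state_n + (h/2)·(k1 + k2).
0.000000: (1.700000, -1.800000)
  k1 = (3.780800, -2.601000)
  predictor → (2.720816, -2.502270)
  k2 = (7.159328, -6.808727)
  → (3.176917, -3.070313)
0.270000: (3.176917, -3.070313)
  k1 = (9.406158, -10.104851)
  predictor → (5.716580, -5.798623)
  k2 = (25.971574, -37.492301)
  → (7.952911, -9.495929)
(p(0.54), q(0.54)) ≈ (7.9529, -9.4959)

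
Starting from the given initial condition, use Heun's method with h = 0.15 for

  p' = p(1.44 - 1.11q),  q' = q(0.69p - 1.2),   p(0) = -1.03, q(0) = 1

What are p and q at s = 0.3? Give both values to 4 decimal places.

-1.2354, 0.5607

Heun on (p,q): k1 = f(s_n, state_n); k2 = f(s_n + h, state_n + h·k1); state_{n+1} = state_n + (h/2)·(k1 + k2).
0.000000: (-1.030000, 1.000000)
  k1 = (-0.339900, -1.910700)
  predictor → (-1.080985, 0.713395)
  k2 = (-0.700620, -1.388181)
  → (-1.108039, 0.752584)
0.150000: (-1.108039, 0.752584)
  k1 = (-0.669956, -1.478486)
  predictor → (-1.208532, 0.530811)
  k2 = (-1.028219, -1.079610)
  → (-1.235402, 0.560727)
(p(0.3), q(0.3)) ≈ (-1.2354, 0.5607)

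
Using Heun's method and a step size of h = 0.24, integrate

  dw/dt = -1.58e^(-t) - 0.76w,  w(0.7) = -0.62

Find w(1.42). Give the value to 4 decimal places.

Heun: k1 = f(t_n, w_n); k2 = f(t_n + h, w_n + h·k1); w_{n+1} = w_n + (h/2)·(k1 + k2).
t=0.700000, w=-0.620000:
  k1 = f(0.700000, -0.620000) = -0.313405
  k2 = f(0.940000, -0.695217) = -0.088827
  w ← -0.620000 + (0.24/2)·(-0.313405 + (-0.088827)) = -0.668268
t=0.940000, w=-0.668268:
  k1 = f(0.940000, -0.668268) = -0.109308
  k2 = f(1.180000, -0.694502) = 0.042321
  w ← -0.668268 + (0.24/2)·(-0.109308 + 0.042321) = -0.676306
t=1.180000, w=-0.676306:
  k1 = f(1.180000, -0.676306) = 0.028492
  k2 = f(1.420000, -0.669468) = 0.126888
  w ← -0.676306 + (0.24/2)·(0.028492 + 0.126888) = -0.657661
w(1.42) ≈ -0.6577

-0.6577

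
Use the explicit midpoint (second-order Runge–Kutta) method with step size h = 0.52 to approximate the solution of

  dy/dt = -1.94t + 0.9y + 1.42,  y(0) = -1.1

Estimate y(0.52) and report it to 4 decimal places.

Midpoint: k1 = f(t_n, y_n); k2 = f(t_n + h/2, y_n + (h/2)·k1); y_{n+1} = y_n + h·k2.
t=0.000000, y=-1.100000:
  k1 = f(0.000000, -1.100000) = 0.430000
  k2 = f(0.260000, -0.988200) = 0.026220
  y ← -1.100000 + 0.52·0.026220 = -1.086366
y(0.52) ≈ -1.0864

-1.0864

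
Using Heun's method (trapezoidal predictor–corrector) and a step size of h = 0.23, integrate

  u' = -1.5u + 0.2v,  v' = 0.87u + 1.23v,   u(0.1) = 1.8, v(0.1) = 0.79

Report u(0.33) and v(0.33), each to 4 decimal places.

1.3296, 1.3977

Heun on (u,v): k1 = f(s_n, state_n); k2 = f(s_n + h, state_n + h·k1); state_{n+1} = state_n + (h/2)·(k1 + k2).
0.100000: (1.800000, 0.790000)
  k1 = (-2.542000, 2.537700)
  predictor → (1.215340, 1.373671)
  k2 = (-1.548276, 2.746961)
  → (1.329618, 1.397736)
(u(0.33), v(0.33)) ≈ (1.3296, 1.3977)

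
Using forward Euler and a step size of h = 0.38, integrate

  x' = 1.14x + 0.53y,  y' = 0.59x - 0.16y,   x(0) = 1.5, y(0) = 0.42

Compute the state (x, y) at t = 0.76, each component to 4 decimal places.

Euler on (x,y): x_{n+1} = x_n + h·x', y_{n+1} = y_n + h·y'.
0.000000: (1.500000, 0.420000); f=(1.932600, 0.817800) → (2.234388, 0.730764)
0.380000: (2.234388, 0.730764); f=(2.934507, 1.201367) → (3.349501, 1.187283)
(x(0.76), y(0.76)) ≈ (3.3495, 1.1873)

3.3495, 1.1873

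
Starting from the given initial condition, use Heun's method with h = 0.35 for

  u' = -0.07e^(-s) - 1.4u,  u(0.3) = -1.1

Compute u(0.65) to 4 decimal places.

-0.7041

Heun: k1 = f(s_n, u_n); k2 = f(s_n + h, u_n + h·k1); u_{n+1} = u_n + (h/2)·(k1 + k2).
s=0.300000, u=-1.100000:
  k1 = f(0.300000, -1.100000) = 1.488143
  k2 = f(0.650000, -0.579150) = 0.774267
  u ← -1.100000 + (0.35/2)·(1.488143 + 0.774267) = -0.704078
u(0.65) ≈ -0.7041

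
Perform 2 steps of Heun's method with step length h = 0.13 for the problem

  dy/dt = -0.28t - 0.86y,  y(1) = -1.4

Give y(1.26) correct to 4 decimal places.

Heun: k1 = f(t_n, y_n); k2 = f(t_n + h, y_n + h·k1); y_{n+1} = y_n + (h/2)·(k1 + k2).
t=1.000000, y=-1.400000:
  k1 = f(1.000000, -1.400000) = 0.924000
  k2 = f(1.130000, -1.279880) = 0.784297
  y ← -1.400000 + (0.13/2)·(0.924000 + 0.784297) = -1.288961
t=1.130000, y=-1.288961:
  k1 = f(1.130000, -1.288961) = 0.792106
  k2 = f(1.260000, -1.185987) = 0.667149
  y ← -1.288961 + (0.13/2)·(0.792106 + 0.667149) = -1.194109
y(1.26) ≈ -1.1941

-1.1941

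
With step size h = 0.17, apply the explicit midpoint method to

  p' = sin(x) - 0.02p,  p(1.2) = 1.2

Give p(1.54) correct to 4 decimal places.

1.5227

Midpoint: k1 = f(x_n, p_n); k2 = f(x_n + h/2, p_n + (h/2)·k1); p_{n+1} = p_n + h·k2.
x=1.200000, p=1.200000:
  k1 = f(1.200000, 1.200000) = 0.908039
  k2 = f(1.285000, 1.277183) = 0.933894
  p ← 1.200000 + 0.17·0.933894 = 1.358762
x=1.370000, p=1.358762:
  k1 = f(1.370000, 1.358762) = 0.952733
  k2 = f(1.455000, 1.439744) = 0.964508
  p ← 1.358762 + 0.17·0.964508 = 1.522728
p(1.54) ≈ 1.5227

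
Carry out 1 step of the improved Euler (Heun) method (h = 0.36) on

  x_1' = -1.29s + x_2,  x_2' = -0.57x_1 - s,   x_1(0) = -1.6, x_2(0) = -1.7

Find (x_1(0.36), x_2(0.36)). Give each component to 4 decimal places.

-2.2365, -1.3737

Heun on (x_1,x_2): k1 = f(s_n, state_n); k2 = f(s_n + h, state_n + h·k1); state_{n+1} = state_n + (h/2)·(k1 + k2).
0.000000: (-1.600000, -1.700000)
  k1 = (-1.700000, 0.912000)
  predictor → (-2.212000, -1.371680)
  k2 = (-1.836080, 0.900840)
  → (-2.236494, -1.373689)
(x_1(0.36), x_2(0.36)) ≈ (-2.2365, -1.3737)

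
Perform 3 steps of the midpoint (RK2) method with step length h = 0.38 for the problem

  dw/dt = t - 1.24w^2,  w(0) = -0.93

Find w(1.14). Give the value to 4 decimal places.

Midpoint: k1 = f(t_n, w_n); k2 = f(t_n + h/2, w_n + (h/2)·k1); w_{n+1} = w_n + h·k2.
t=0.000000, w=-0.930000:
  k1 = f(0.000000, -0.930000) = -1.072476
  k2 = f(0.190000, -1.133770) = -1.403940
  w ← -0.930000 + 0.38·(-1.403940) = -1.463497
t=0.380000, w=-1.463497:
  k1 = f(0.380000, -1.463497) = -2.275862
  k2 = f(0.570000, -1.895911) = -3.887153
  w ← -1.463497 + 0.38·(-3.887153) = -2.940615
t=0.760000, w=-2.940615:
  k1 = f(0.760000, -2.940615) = -9.962550
  k2 = f(0.950000, -4.833500) = -28.019773
  w ← -2.940615 + 0.38·(-28.019773) = -13.588129
w(1.14) ≈ -13.5881

-13.5881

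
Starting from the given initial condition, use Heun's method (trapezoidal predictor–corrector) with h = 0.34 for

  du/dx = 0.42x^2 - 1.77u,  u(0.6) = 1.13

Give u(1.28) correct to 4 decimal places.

0.5638

Heun: k1 = f(x_n, u_n); k2 = f(x_n + h, u_n + h·k1); u_{n+1} = u_n + (h/2)·(k1 + k2).
x=0.600000, u=1.130000:
  k1 = f(0.600000, 1.130000) = -1.848900
  k2 = f(0.940000, 0.501374) = -0.516320
  u ← 1.130000 + (0.34/2)·(-1.848900 + (-0.516320)) = 0.727913
x=0.940000, u=0.727913:
  k1 = f(0.940000, 0.727913) = -0.917293
  k2 = f(1.280000, 0.416033) = -0.048250
  u ← 0.727913 + (0.34/2)·(-0.917293 + (-0.048250)) = 0.563770
u(1.28) ≈ 0.5638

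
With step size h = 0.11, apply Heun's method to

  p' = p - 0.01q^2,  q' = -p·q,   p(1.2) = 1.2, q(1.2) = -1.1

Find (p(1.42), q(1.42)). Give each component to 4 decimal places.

1.4924, -0.8204

Heun on (p,q): k1 = f(x_n, state_n); k2 = f(x_n + h, state_n + h·k1); state_{n+1} = state_n + (h/2)·(k1 + k2).
1.200000: (1.200000, -1.100000)
  k1 = (1.187900, 1.320000)
  predictor → (1.330669, -0.954800)
  k2 = (1.321553, 1.270523)
  → (1.338020, -0.957521)
1.310000: (1.338020, -0.957521)
  k1 = (1.328851, 1.281182)
  predictor → (1.484194, -0.816591)
  k2 = (1.477525, 1.211979)
  → (1.492371, -0.820397)
(p(1.42), q(1.42)) ≈ (1.4924, -0.8204)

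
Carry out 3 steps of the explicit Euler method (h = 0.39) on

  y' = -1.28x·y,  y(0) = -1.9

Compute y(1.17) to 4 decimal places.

Euler: y_{n+1} = y_n + h·f(x_n, y_n).
x=0.000000, y=-1.900000: f=0.000000 → y ← -1.900000 + 0.39·0.000000 = -1.900000
x=0.390000, y=-1.900000: f=0.948480 → y ← -1.900000 + 0.39·0.948480 = -1.530093
x=0.780000, y=-1.530093: f=1.527645 → y ← -1.530093 + 0.39·1.527645 = -0.934311
y(1.17) ≈ -0.9343

-0.9343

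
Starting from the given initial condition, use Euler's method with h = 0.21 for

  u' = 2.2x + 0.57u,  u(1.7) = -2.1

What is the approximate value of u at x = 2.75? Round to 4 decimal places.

Euler: u_{n+1} = u_n + h·f(x_n, u_n).
x=1.700000, u=-2.100000: f=2.543000 → u ← -2.100000 + 0.21·2.543000 = -1.565970
x=1.910000, u=-1.565970: f=3.309397 → u ← -1.565970 + 0.21·3.309397 = -0.870997
x=2.120000, u=-0.870997: f=4.167532 → u ← -0.870997 + 0.21·4.167532 = 0.004185
x=2.330000, u=0.004185: f=5.128386 → u ← 0.004185 + 0.21·5.128386 = 1.081146
x=2.540000, u=1.081146: f=6.204253 → u ← 1.081146 + 0.21·6.204253 = 2.384039
u(2.75) ≈ 2.3840

2.3840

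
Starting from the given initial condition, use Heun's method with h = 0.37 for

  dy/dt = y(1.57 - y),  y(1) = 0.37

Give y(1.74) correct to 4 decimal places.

0.7726

Heun: k1 = f(t_n, y_n); k2 = f(t_n + h, y_n + h·k1); y_{n+1} = y_n + (h/2)·(k1 + k2).
t=1.000000, y=0.370000:
  k1 = f(1.000000, 0.370000) = 0.444000
  k2 = f(1.370000, 0.534280) = 0.553364
  y ← 0.370000 + (0.37/2)·(0.444000 + 0.553364) = 0.554512
t=1.370000, y=0.554512:
  k1 = f(1.370000, 0.554512) = 0.563100
  k2 = f(1.740000, 0.762860) = 0.615735
  y ← 0.554512 + (0.37/2)·(0.563100 + 0.615735) = 0.772597
y(1.74) ≈ 0.7726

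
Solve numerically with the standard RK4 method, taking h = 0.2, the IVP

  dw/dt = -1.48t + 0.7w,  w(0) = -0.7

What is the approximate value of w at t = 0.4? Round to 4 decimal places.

RK4: k1 = f(t_n, w_n); k2 = f(t_n + h/2, w_n + (h/2)·k1); k3 = f(t_n + h/2, w_n + (h/2)·k2); k4 = f(t_n + h, w_n + h·k3); w_{n+1} = w_n + (h/6)·(k1 + 2k2 + 2k3 + k4).
t=0.000000, w=-0.700000:
  k1 = f(0.000000, -0.700000) = -0.490000
  k2 = f(0.100000, -0.749000) = -0.672300
  k3 = f(0.100000, -0.767230) = -0.685061
  k4 = f(0.200000, -0.837012) = -0.881909
  w ← -0.700000 + (0.2/6)·(k1 + 2k2 + 2k3 + k4) = -0.836221
t=0.200000, w=-0.836221:
  k1 = f(0.200000, -0.836221) = -0.881355
  k2 = f(0.300000, -0.924356) = -1.091050
  k3 = f(0.300000, -0.945326) = -1.105728
  k4 = f(0.400000, -1.057367) = -1.332157
  w ← -0.836221 + (0.2/6)·(k1 + 2k2 + 2k3 + k4) = -1.056457
w(0.4) ≈ -1.0565

-1.0565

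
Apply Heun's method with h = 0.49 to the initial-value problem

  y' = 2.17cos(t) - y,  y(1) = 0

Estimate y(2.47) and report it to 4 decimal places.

Heun: k1 = f(t_n, y_n); k2 = f(t_n + h, y_n + h·k1); y_{n+1} = y_n + (h/2)·(k1 + k2).
t=1.000000, y=0.000000:
  k1 = f(1.000000, 0.000000) = 1.172456
  k2 = f(1.490000, 0.574503) = -0.399366
  y ← 0.000000 + (0.49/2)·(1.172456 + (-0.399366)) = 0.189407
t=1.490000, y=0.189407:
  k1 = f(1.490000, 0.189407) = -0.014270
  k2 = f(1.980000, 0.182415) = -1.045812
  y ← 0.189407 + (0.49/2)·(-0.014270 + (-1.045812)) = -0.070313
t=1.980000, y=-0.070313:
  k1 = f(1.980000, -0.070313) = -0.793084
  k2 = f(2.470000, -0.458924) = -1.239820
  y ← -0.070313 + (0.49/2)·(-0.793084 + (-1.239820)) = -0.568375
y(2.47) ≈ -0.5684

-0.5684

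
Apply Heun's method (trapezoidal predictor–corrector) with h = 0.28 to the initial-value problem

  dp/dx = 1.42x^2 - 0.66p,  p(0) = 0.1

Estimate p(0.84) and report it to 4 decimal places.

Heun: k1 = f(x_n, p_n); k2 = f(x_n + h, p_n + h·k1); p_{n+1} = p_n + (h/2)·(k1 + k2).
x=0.000000, p=0.100000:
  k1 = f(0.000000, 0.100000) = -0.066000
  k2 = f(0.280000, 0.081520) = 0.057525
  p ← 0.100000 + (0.28/2)·(-0.066000 + 0.057525) = 0.098813
x=0.280000, p=0.098813:
  k1 = f(0.280000, 0.098813) = 0.046111
  k2 = f(0.560000, 0.111725) = 0.371574
  p ← 0.098813 + (0.28/2)·(0.046111 + 0.371574) = 0.157289
x=0.560000, p=0.157289:
  k1 = f(0.560000, 0.157289) = 0.341501
  k2 = f(0.840000, 0.252910) = 0.835032
  p ← 0.157289 + (0.28/2)·(0.341501 + 0.835032) = 0.322004
p(0.84) ≈ 0.3220

0.3220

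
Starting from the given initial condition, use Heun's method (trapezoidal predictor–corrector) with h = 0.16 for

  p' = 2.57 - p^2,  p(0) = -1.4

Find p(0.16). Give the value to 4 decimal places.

-1.2813

Heun: k1 = f(x_n, p_n); k2 = f(x_n + h, p_n + h·k1); p_{n+1} = p_n + (h/2)·(k1 + k2).
x=0.000000, p=-1.400000:
  k1 = f(0.000000, -1.400000) = 0.610000
  k2 = f(0.160000, -1.302400) = 0.873754
  p ← -1.400000 + (0.16/2)·(0.610000 + 0.873754) = -1.281300
p(0.16) ≈ -1.2813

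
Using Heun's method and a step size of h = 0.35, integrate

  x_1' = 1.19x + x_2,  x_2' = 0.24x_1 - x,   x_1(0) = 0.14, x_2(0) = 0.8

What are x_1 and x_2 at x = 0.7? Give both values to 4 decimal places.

Heun on (x_1,x_2): k1 = f(x_n, state_n); k2 = f(x_n + h, state_n + h·k1); state_{n+1} = state_n + (h/2)·(k1 + k2).
0.000000: (0.140000, 0.800000)
  k1 = (0.800000, 0.033600)
  predictor → (0.420000, 0.811760)
  k2 = (1.228260, -0.249200)
  → (0.494946, 0.762270)
0.350000: (0.494946, 0.762270)
  k1 = (1.178770, -0.231213)
  predictor → (0.907515, 0.681345)
  k2 = (1.514345, -0.482196)
  → (0.966241, 0.637423)
(x_1(0.7), x_2(0.7)) ≈ (0.9662, 0.6374)

0.9662, 0.6374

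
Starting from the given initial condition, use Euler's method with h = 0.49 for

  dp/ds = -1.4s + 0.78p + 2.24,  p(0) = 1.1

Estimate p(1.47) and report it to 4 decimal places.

6.4795

Euler: p_{n+1} = p_n + h·f(s_n, p_n).
s=0.000000, p=1.100000: f=3.098000 → p ← 1.100000 + 0.49·3.098000 = 2.618020
s=0.490000, p=2.618020: f=3.596056 → p ← 2.618020 + 0.49·3.596056 = 4.380087
s=0.980000, p=4.380087: f=4.284468 → p ← 4.380087 + 0.49·4.284468 = 6.479477
p(1.47) ≈ 6.4795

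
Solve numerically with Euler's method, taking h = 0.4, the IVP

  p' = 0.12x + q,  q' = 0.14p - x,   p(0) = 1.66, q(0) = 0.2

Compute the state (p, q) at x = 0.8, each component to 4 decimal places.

Euler on (p,q): p_{n+1} = p_n + h·p', q_{n+1} = q_n + h·q'.
0.000000: (1.660000, 0.200000); f=(0.200000, 0.232400) → (1.740000, 0.292960)
0.400000: (1.740000, 0.292960); f=(0.340960, -0.156400) → (1.876384, 0.230400)
(p(0.8), q(0.8)) ≈ (1.8764, 0.2304)

1.8764, 0.2304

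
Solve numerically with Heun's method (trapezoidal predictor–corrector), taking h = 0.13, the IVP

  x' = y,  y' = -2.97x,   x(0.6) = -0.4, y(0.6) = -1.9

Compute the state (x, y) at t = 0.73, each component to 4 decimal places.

-0.6370, -1.6979

Heun on (x,y): k1 = f(t_n, state_n); k2 = f(t_n + h, state_n + h·k1); state_{n+1} = state_n + (h/2)·(k1 + k2).
0.600000: (-0.400000, -1.900000)
  k1 = (-1.900000, 1.188000)
  predictor → (-0.647000, -1.745560)
  k2 = (-1.745560, 1.921590)
  → (-0.636961, -1.697877)
(x(0.73), y(0.73)) ≈ (-0.6370, -1.6979)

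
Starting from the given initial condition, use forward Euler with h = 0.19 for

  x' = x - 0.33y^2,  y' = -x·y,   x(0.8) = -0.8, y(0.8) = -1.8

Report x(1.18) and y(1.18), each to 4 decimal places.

-1.6442, -2.5287

Euler on (x,y): x_{n+1} = x_n + h·x', y_{n+1} = y_n + h·y'.
0.800000: (-0.800000, -1.800000); f=(-1.869200, -1.440000) → (-1.155148, -2.073600)
0.990000: (-1.155148, -2.073600); f=(-2.574088, -2.395315) → (-1.644225, -2.528710)
(x(1.18), y(1.18)) ≈ (-1.6442, -2.5287)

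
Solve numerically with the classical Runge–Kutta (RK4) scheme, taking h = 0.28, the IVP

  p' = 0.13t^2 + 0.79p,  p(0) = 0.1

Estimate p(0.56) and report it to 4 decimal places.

RK4: k1 = f(t_n, p_n); k2 = f(t_n + h/2, p_n + (h/2)·k1); k3 = f(t_n + h/2, p_n + (h/2)·k2); k4 = f(t_n + h, p_n + h·k3); p_{n+1} = p_n + (h/6)·(k1 + 2k2 + 2k3 + k4).
t=0.000000, p=0.100000:
  k1 = f(0.000000, 0.100000) = 0.079000
  k2 = f(0.140000, 0.111060) = 0.090285
  k3 = f(0.140000, 0.112640) = 0.091534
  k4 = f(0.280000, 0.125629) = 0.109439
  p ← 0.100000 + (0.28/6)·(k1 + 2k2 + 2k3 + k4) = 0.125764
t=0.280000, p=0.125764:
  k1 = f(0.280000, 0.125764) = 0.109545
  k2 = f(0.420000, 0.141100) = 0.134401
  k3 = f(0.420000, 0.144580) = 0.137150
  k4 = f(0.560000, 0.164166) = 0.170459
  p ← 0.125764 + (0.28/6)·(k1 + 2k2 + 2k3 + k4) = 0.164175
p(0.56) ≈ 0.1642

0.1642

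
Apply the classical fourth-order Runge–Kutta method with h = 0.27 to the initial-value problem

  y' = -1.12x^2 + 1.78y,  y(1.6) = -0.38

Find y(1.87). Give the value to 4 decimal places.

-1.7704

RK4: k1 = f(x_n, y_n); k2 = f(x_n + h/2, y_n + (h/2)·k1); k3 = f(x_n + h/2, y_n + (h/2)·k2); k4 = f(x_n + h, y_n + h·k3); y_{n+1} = y_n + (h/6)·(k1 + 2k2 + 2k3 + k4).
x=1.600000, y=-0.380000:
  k1 = f(1.600000, -0.380000) = -3.543600
  k2 = f(1.735000, -0.858386) = -4.899379
  k3 = f(1.735000, -1.041416) = -5.225173
  k4 = f(1.870000, -1.790797) = -7.104146
  y ← -0.380000 + (0.27/6)·(k1 + 2k2 + 2k3 + k4) = -1.770358
y(1.87) ≈ -1.7704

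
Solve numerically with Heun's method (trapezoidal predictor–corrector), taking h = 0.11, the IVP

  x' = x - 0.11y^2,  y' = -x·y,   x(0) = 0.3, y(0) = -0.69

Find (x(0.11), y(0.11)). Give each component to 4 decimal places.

0.3289, -0.6666

Heun on (x,y): k1 = f(t_n, state_n); k2 = f(t_n + h, state_n + h·k1); state_{n+1} = state_n + (h/2)·(k1 + k2).
0.000000: (0.300000, -0.690000)
  k1 = (0.247629, 0.207000)
  predictor → (0.327239, -0.667230)
  k2 = (0.278268, 0.218344)
  → (0.328924, -0.666606)
(x(0.11), y(0.11)) ≈ (0.3289, -0.6666)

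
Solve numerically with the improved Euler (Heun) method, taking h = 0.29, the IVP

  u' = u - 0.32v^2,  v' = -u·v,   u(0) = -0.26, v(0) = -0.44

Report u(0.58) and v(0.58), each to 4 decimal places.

-0.5176, -0.5448

Heun on (u,v): k1 = f(s_n, state_n); k2 = f(s_n + h, state_n + h·k1); state_{n+1} = state_n + (h/2)·(k1 + k2).
0.000000: (-0.260000, -0.440000)
  k1 = (-0.321952, -0.114400)
  predictor → (-0.353366, -0.473176)
  k2 = (-0.425013, -0.167204)
  → (-0.368310, -0.480833)
0.290000: (-0.368310, -0.480833)
  k1 = (-0.442294, -0.177095)
  predictor → (-0.496575, -0.532190)
  k2 = (-0.587208, -0.264272)
  → (-0.517588, -0.544831)
(u(0.58), v(0.58)) ≈ (-0.5176, -0.5448)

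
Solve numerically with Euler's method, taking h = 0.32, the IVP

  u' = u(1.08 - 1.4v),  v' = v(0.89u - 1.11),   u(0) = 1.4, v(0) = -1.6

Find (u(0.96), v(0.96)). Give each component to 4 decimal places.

Euler on (u,v): u_{n+1} = u_n + h·u', v_{n+1} = v_n + h·v'.
0.000000: (1.400000, -1.600000); f=(4.648000, -0.217600) → (2.887360, -1.669632)
0.320000: (2.887360, -1.669632); f=(9.867509, -2.437246) → (6.044963, -2.449551)
0.640000: (6.044963, -2.449551); f=(27.258980, -10.459623) → (14.767837, -5.796630)
(u(0.96), v(0.96)) ≈ (14.7678, -5.7966)

14.7678, -5.7966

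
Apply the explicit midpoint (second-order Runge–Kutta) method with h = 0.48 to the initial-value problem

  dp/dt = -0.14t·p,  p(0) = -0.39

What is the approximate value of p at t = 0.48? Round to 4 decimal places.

-0.3837

Midpoint: k1 = f(t_n, p_n); k2 = f(t_n + h/2, p_n + (h/2)·k1); p_{n+1} = p_n + h·k2.
t=0.000000, p=-0.390000:
  k1 = f(0.000000, -0.390000) = 0.000000
  k2 = f(0.240000, -0.390000) = 0.013104
  p ← -0.390000 + 0.48·0.013104 = -0.383710
p(0.48) ≈ -0.3837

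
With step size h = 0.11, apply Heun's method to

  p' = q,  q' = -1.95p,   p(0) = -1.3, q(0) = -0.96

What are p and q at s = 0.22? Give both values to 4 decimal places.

Heun on (p,q): k1 = f(s_n, state_n); k2 = f(s_n + h, state_n + h·k1); state_{n+1} = state_n + (h/2)·(k1 + k2).
0.000000: (-1.300000, -0.960000)
  k1 = (-0.960000, 2.535000)
  predictor → (-1.405600, -0.681150)
  k2 = (-0.681150, 2.740920)
  → (-1.390263, -0.669824)
0.110000: (-1.390263, -0.669824)
  k1 = (-0.669824, 2.711013)
  predictor → (-1.463944, -0.371613)
  k2 = (-0.371613, 2.854691)
  → (-1.447542, -0.363711)
(p(0.22), q(0.22)) ≈ (-1.4475, -0.3637)

-1.4475, -0.3637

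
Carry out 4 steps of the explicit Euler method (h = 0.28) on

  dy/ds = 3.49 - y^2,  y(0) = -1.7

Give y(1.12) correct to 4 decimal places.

0.2143

Euler: y_{n+1} = y_n + h·f(s_n, y_n).
s=0.000000, y=-1.700000: f=0.600000 → y ← -1.700000 + 0.28·0.600000 = -1.532000
s=0.280000, y=-1.532000: f=1.142976 → y ← -1.532000 + 0.28·1.142976 = -1.211967
s=0.560000, y=-1.211967: f=2.021137 → y ← -1.211967 + 0.28·2.021137 = -0.646048
s=0.840000, y=-0.646048: f=3.072621 → y ← -0.646048 + 0.28·3.072621 = 0.214286
y(1.12) ≈ 0.2143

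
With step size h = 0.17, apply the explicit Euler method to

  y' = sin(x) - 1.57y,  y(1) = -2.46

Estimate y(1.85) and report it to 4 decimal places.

Euler: y_{n+1} = y_n + h·f(x_n, y_n).
x=1.000000, y=-2.460000: f=4.703671 → y ← -2.460000 + 0.17·4.703671 = -1.660376
x=1.170000, y=-1.660376: f=3.527541 → y ← -1.660376 + 0.17·3.527541 = -1.060694
x=1.340000, y=-1.060694: f=2.638774 → y ← -1.060694 + 0.17·2.638774 = -0.612102
x=1.510000, y=-0.612102: f=1.959153 → y ← -0.612102 + 0.17·1.959153 = -0.279046
x=1.680000, y=-0.279046: f=1.432146 → y ← -0.279046 + 0.17·1.432146 = -0.035582
y(1.85) ≈ -0.0356

-0.0356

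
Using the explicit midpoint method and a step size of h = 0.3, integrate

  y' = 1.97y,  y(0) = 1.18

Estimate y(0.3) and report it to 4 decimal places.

Midpoint: k1 = f(t_n, y_n); k2 = f(t_n + h/2, y_n + (h/2)·k1); y_{n+1} = y_n + h·k2.
t=0.000000, y=1.180000:
  k1 = f(0.000000, 1.180000) = 2.324600
  k2 = f(0.150000, 1.528690) = 3.011519
  y ← 1.180000 + 0.3·3.011519 = 2.083456
y(0.3) ≈ 2.0835

2.0835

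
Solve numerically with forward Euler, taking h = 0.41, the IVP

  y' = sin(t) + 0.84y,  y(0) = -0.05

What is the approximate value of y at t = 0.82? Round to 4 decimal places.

Euler: y_{n+1} = y_n + h·f(t_n, y_n).
t=0.000000, y=-0.050000: f=-0.042000 → y ← -0.050000 + 0.41·(-0.042000) = -0.067220
t=0.410000, y=-0.067220: f=0.342145 → y ← -0.067220 + 0.41·0.342145 = 0.073059
y(0.82) ≈ 0.0731

0.0731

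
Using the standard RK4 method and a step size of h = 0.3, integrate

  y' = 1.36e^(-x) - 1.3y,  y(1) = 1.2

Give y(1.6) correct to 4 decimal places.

RK4: k1 = f(x_n, y_n); k2 = f(x_n + h/2, y_n + (h/2)·k1); k3 = f(x_n + h/2, y_n + (h/2)·k2); k4 = f(x_n + h, y_n + h·k3); y_{n+1} = y_n + (h/6)·(k1 + 2k2 + 2k3 + k4).
x=1.000000, y=1.200000:
  k1 = f(1.000000, 1.200000) = -1.059684
  k2 = f(1.150000, 1.041047) = -0.922736
  k3 = f(1.150000, 1.061590) = -0.949441
  k4 = f(1.300000, 0.915168) = -0.819075
  y ← 1.200000 + (0.3/6)·(k1 + 2k2 + 2k3 + k4) = 0.918844
x=1.300000, y=0.918844:
  k1 = f(1.300000, 0.918844) = -0.823855
  k2 = f(1.450000, 0.795266) = -0.714831
  k3 = f(1.450000, 0.811620) = -0.736090
  k4 = f(1.600000, 0.698017) = -0.632843
  y ← 0.918844 + (0.3/6)·(k1 + 2k2 + 2k3 + k4) = 0.700917
y(1.6) ≈ 0.7009

0.7009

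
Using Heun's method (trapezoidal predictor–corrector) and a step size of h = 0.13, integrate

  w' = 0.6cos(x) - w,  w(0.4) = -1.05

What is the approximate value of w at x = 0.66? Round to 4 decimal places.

Heun: k1 = f(x_n, w_n); k2 = f(x_n + h, w_n + h·k1); w_{n+1} = w_n + (h/2)·(k1 + k2).
x=0.400000, w=-1.050000:
  k1 = f(0.400000, -1.050000) = 1.602637
  k2 = f(0.530000, -0.841657) = 1.359341
  w ← -1.050000 + (0.13/2)·(1.602637 + 1.359341) = -0.857471
x=0.530000, w=-0.857471:
  k1 = f(0.530000, -0.857471) = 1.375156
  k2 = f(0.660000, -0.678701) = 1.152697
  w ← -0.857471 + (0.13/2)·(1.375156 + 1.152697) = -0.693161
w(0.66) ≈ -0.6932

-0.6932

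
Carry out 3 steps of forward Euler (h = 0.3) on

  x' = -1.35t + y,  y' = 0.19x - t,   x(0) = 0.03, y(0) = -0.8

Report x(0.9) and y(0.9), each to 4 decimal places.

Euler on (x,y): x_{n+1} = x_n + h·x', y_{n+1} = y_n + h·y'.
0.000000: (0.030000, -0.800000); f=(-0.800000, 0.005700) → (-0.210000, -0.798290)
0.300000: (-0.210000, -0.798290); f=(-1.203290, -0.339900) → (-0.570987, -0.900260)
0.600000: (-0.570987, -0.900260); f=(-1.710260, -0.708488) → (-1.084065, -1.112806)
(x(0.9), y(0.9)) ≈ (-1.0841, -1.1128)

-1.0841, -1.1128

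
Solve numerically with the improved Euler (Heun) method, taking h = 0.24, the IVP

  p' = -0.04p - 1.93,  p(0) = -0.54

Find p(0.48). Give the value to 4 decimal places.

-1.4473

Heun: k1 = f(t_n, p_n); k2 = f(t_n + h, p_n + h·k1); p_{n+1} = p_n + (h/2)·(k1 + k2).
t=0.000000, p=-0.540000:
  k1 = f(0.000000, -0.540000) = -1.908400
  k2 = f(0.240000, -0.998016) = -1.890079
  p ← -0.540000 + (0.24/2)·(-1.908400 + (-1.890079)) = -0.995818
t=0.240000, p=-0.995818:
  k1 = f(0.240000, -0.995818) = -1.890167
  k2 = f(0.480000, -1.449458) = -1.872022
  p ← -0.995818 + (0.24/2)·(-1.890167 + (-1.872022)) = -1.447280
p(0.48) ≈ -1.4473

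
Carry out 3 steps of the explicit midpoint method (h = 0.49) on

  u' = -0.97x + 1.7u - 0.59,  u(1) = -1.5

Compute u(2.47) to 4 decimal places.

-26.4305

Midpoint: k1 = f(x_n, u_n); k2 = f(x_n + h/2, u_n + (h/2)·k1); u_{n+1} = u_n + h·k2.
x=1.000000, u=-1.500000:
  k1 = f(1.000000, -1.500000) = -4.110000
  k2 = f(1.245000, -2.506950) = -6.059465
  u ← -1.500000 + 0.49·(-6.059465) = -4.469138
x=1.490000, u=-4.469138:
  k1 = f(1.490000, -4.469138) = -9.632834
  k2 = f(1.735000, -6.829182) = -13.882560
  u ← -4.469138 + 0.49·(-13.882560) = -11.271592
x=1.980000, u=-11.271592:
  k1 = f(1.980000, -11.271592) = -21.672307
  k2 = f(2.225000, -16.581307) = -30.936472
  u ← -11.271592 + 0.49·(-30.936472) = -26.430464
u(2.47) ≈ -26.4305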